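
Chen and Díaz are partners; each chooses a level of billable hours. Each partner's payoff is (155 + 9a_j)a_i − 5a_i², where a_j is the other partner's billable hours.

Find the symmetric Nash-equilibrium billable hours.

Chen's payoff is (155 + 9a_D)a_C − 5a_C².
∂π/∂a_C = 155 + 9a_D − 10a_C = 0, so a_C = 15.5 + 0.9a_D.
By symmetry a_D = a_C; substituting into the reaction function, 0.1a_C = 15.5 and a_C = 155.

155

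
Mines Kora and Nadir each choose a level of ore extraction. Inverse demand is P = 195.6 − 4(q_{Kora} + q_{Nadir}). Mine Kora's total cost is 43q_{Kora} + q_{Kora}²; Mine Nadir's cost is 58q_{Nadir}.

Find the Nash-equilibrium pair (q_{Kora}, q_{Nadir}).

Mine Kora's profit: π = q_{Kora}(195.6 − 4(q_{Kora} + q_{Nadir})) − 43q_{Kora} − q_{Kora}².
∂π/∂q_{Kora} = 152.6 − 10q_{Kora} − 4q_{Nadir} = 0, so q_{Kora} = 15.26 − 0.4q_{Nadir}.
For Nadir: ∂π/∂q_{Nadir} = 137.6 − 8q_{Nadir} − 4q_{Kora} = 0 ⇒ q_{Nadir} = 17.2 − 0.5q_{Kora}.
Solving the two reaction functions simultaneously: (1 − (−0.4)(−0.5))q_{Kora} = 15.26 − 0.4·17.2, so 0.8q_{Kora} = 8.38 and q_{Kora} = 10.475.
Then q_{Nadir} = 17.2 − 0.5·10.475 = 11.9625.

10.475, 11.9625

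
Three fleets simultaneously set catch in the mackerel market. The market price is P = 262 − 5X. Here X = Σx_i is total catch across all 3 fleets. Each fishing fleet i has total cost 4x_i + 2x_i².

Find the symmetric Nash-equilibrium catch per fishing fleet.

A representative fishing fleet's profit is π_i = x_i(262 − 5X) − 4x_i − 2x_i², with X = x_i + Σ_{j≠i} x_j.
First-order condition: 258 − 14x_i − 5Σ_{j≠i} x_j = 0.
Imposing symmetry (x_j = x for all j) turns Σ_{j≠i} x_j into 2x, so 258 = 24x and x = 10.75.

10.75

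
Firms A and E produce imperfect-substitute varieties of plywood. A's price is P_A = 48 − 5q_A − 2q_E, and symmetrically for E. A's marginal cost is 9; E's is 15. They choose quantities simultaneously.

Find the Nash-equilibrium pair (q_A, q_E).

Firm A's profit: π = q_A(48 − 5q_A − 2q_E) − 9q_A.
∂π/∂q_A = 39 − 10q_A − 2q_E = 0 ⇒ q_A = 3.9 − 0.2q_E.
Similarly q_E = 3.3 − 0.2q_A.
Substituting the second reaction function into the first: q_A = 3.9 − 0.2(3.3 − 0.2q_A), which gives 0.96q_A = 3.24 ⇒ q_A = 3.375.
Then q_E = 3.3 − 0.2·3.375 = 2.625.

3.375, 2.625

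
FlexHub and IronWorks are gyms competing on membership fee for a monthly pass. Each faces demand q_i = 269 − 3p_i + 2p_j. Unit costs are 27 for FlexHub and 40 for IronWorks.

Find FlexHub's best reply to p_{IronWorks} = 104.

93

FlexHub's profit: π = (p_{FlexHub} − 27)(269 − 3p_{FlexHub} + 2p_{IronWorks}).
∂π/∂p_{FlexHub} = 350 − 6p_{FlexHub} + 2p_{IronWorks} = 0 ⇒ p_{FlexHub} = 175/3 + (1/3)p_{IronWorks}.
At p_{IronWorks} = 104: p_{FlexHub} = 175/3 + (1/3)·104 = 93.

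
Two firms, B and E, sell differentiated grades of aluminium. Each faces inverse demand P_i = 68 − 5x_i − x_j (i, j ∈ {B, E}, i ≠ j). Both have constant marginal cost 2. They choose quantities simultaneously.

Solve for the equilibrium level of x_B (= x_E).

6

Firm B's profit: π = x_B(68 − 5x_B − x_E) − 2x_B.
∂π/∂x_B = 66 − 10x_B − x_E = 0 ⇒ x_B = 6.6 − 0.1x_E.
By symmetry x_E = x_B; substituting into the reaction function, 1.1x_B = 6.6 and x_B = 6.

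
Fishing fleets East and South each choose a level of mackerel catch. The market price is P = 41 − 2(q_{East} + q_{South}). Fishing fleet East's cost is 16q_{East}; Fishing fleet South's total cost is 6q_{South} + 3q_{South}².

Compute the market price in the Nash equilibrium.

Fishing fleet East's profit: π = q_{East}(41 − 2(q_{East} + q_{South})) − 16q_{East}.
∂π/∂q_{East} = 25 − 4q_{East} − 2q_{South} = 0, so q_{East} = 6.25 − 0.5q_{South}.
For South: ∂π/∂q_{South} = 35 − 10q_{South} − 2q_{East} = 0 ⇒ q_{South} = 3.5 − 0.2q_{East}.
Plugging q_{South} into East's best response: q_{East} = 6.25 − 0.5(3.5 − 0.2q_{East}) ⇒ 0.9q_{East} = 4.5, so q_{East} = 5.
Then q_{South} = 3.5 − 0.2·5 = 2.5.
Equilibrium price: P = 41 − 2·7.5 = 26.

26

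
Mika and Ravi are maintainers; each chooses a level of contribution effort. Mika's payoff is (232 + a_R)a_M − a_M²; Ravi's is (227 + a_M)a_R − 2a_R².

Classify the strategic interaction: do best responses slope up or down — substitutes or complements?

Expanding Mika's payoff: 232a_M + a_Ra_M − a_M².
∂π/∂a_M = 232 + a_R − 2a_M = 0, so a_M = 116 + 0.5a_R.
The best-response slope da_M/da_R = 0.5 > 0: the reaction function is upward-sloping, so the choices are strategic complements.

strategic complements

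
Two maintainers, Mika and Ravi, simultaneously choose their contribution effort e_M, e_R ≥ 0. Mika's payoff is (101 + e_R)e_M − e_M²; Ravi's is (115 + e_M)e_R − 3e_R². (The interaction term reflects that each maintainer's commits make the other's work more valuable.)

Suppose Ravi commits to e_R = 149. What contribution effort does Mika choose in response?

Expanding Mika's payoff: 101e_M + e_Re_M − e_M².
∂π/∂e_M = 101 + e_R − 2e_M = 0, so e_M = 50.5 + 0.5e_R.
At e_R = 149: e_M = 50.5 + 0.5·149 = 125.

125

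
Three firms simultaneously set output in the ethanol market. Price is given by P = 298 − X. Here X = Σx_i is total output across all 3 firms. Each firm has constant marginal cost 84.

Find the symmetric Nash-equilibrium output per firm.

A representative firm's profit is π_i = x_i(298 − X) − 84x_i, with X = x_i + Σ_{j≠i} x_j.
First-order condition: 214 − 2x_i − Σ_{j≠i} x_j = 0.
With identical firms, set every x_j = x: then 214 − 2x − 2x = 0, i.e. x = 214/4 = 53.5.

53.5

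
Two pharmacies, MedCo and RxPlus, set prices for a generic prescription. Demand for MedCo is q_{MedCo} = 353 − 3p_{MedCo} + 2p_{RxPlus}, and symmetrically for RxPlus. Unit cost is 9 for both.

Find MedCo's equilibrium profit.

MedCo's profit: π = (p_{MedCo} − 9)(353 − 3p_{MedCo} + 2p_{RxPlus}).
∂π/∂p_{MedCo} = 380 − 6p_{MedCo} + 2p_{RxPlus} = 0 ⇒ p_{MedCo} = 190/3 + (1/3)p_{RxPlus}.
Setting p_{MedCo} = p_{RxPlus} in the reaction function: p_{MedCo} = 190/3 + (1/3)p_{MedCo}, so p_{MedCo} = (190/3) / (2/3) = 95.
q_{MedCo} = 353 − 3·95 + 2·95 = 258.
Profit = (95 − 9)·258 = 22188.

22188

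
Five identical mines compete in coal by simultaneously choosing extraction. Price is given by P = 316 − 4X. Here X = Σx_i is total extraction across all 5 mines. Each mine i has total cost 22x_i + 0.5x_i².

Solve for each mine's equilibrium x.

11.76

A representative mine's profit is π_i = x_i(316 − 4X) − 22x_i − 0.5x_i², with X = x_i + Σ_{j≠i} x_j.
First-order condition: 294 − 9x_i − 4Σ_{j≠i} x_j = 0.
Imposing symmetry (x_j = x for all j) turns Σ_{j≠i} x_j into 4x, so 294 = 25x and x = 11.76.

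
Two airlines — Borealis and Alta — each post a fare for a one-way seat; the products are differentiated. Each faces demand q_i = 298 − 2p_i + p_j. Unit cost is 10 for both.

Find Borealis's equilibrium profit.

Borealis's profit: π = (p_{Borealis} − 10)(298 − 2p_{Borealis} + p_{Alta}).
∂π/∂p_{Borealis} = 318 − 4p_{Borealis} + p_{Alta} = 0 ⇒ p_{Borealis} = 79.5 + 0.25p_{Alta}.
By symmetry p_{Alta} = p_{Borealis}; substituting into the reaction function, 0.75p_{Borealis} = 79.5 and p_{Borealis} = 106.
q_{Borealis} = 298 − 2·106 + 106 = 192.
Profit = (106 − 10)·192 = 18432.

18432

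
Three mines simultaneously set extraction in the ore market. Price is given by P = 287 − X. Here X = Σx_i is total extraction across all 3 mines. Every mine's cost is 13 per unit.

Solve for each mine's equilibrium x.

A representative mine's profit is π_i = x_i(287 − X) − 13x_i, with X = x_i + Σ_{j≠i} x_j.
First-order condition: 274 − 2x_i − Σ_{j≠i} x_j = 0.
Imposing symmetry (x_j = x for all j) turns Σ_{j≠i} x_j into 2x, so 274 = 4x and x = 68.5.

68.5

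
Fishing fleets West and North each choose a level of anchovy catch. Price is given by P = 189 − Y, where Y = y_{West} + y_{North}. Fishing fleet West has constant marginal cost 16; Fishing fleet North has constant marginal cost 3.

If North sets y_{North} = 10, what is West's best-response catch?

81.5

Fishing fleet West's profit: π = y_{West}(189 − (y_{West} + y_{North})) − 16y_{West}.
∂π/∂y_{West} = 173 − 2y_{West} − y_{North} = 0, so y_{West} = 86.5 − 0.5y_{North}.
At y_{North} = 10: y_{West} = 86.5 − 0.5·10 = 81.5.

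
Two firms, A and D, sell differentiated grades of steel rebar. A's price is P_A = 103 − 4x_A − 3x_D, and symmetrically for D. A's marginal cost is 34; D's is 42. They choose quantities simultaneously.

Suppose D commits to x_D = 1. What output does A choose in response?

Firm A's profit: π = x_A(103 − 4x_A − 3x_D) − 34x_A.
∂π/∂x_A = 69 − 8x_A − 3x_D = 0 ⇒ x_A = 8.625 − 0.375x_D.
At x_D = 1: x_A = 8.625 − 0.375·1 = 8.25.

8.25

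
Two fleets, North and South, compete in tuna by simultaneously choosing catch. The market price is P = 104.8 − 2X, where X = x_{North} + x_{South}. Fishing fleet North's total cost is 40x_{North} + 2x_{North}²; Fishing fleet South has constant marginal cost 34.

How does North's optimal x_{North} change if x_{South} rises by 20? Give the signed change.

Fishing fleet North's profit: π = x_{North}(104.8 − 2(x_{North} + x_{South})) − 40x_{North} − 2x_{North}².
∂π/∂x_{North} = 64.8 − 8x_{North} − 2x_{South} = 0, so x_{North} = 8.1 − 0.25x_{South}.
The reaction-function slope is −0.25, so a 20-unit rise in x_{South} moves x_{North} by −0.25 × 20 = −5. North's best response falls — the actions are strategic substitutes.

-5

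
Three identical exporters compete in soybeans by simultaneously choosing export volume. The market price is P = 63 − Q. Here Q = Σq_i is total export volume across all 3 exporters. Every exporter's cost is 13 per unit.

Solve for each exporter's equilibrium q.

12.5

A representative exporter's profit is π_i = q_i(63 − Q) − 13q_i, with Q = q_i + Σ_{j≠i} q_j.
First-order condition: 50 − 2q_i − Σ_{j≠i} q_j = 0.
In a symmetric equilibrium every exporter chooses the same q, so Σ_{j≠i} q_j = 2q. The condition becomes 50 − 4q = 0, giving q = 50/4 = 12.5.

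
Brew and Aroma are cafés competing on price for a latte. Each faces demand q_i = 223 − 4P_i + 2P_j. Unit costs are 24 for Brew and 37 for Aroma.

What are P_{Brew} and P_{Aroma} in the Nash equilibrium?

54.9, 60.1

Brew's profit: π = (P_{Brew} − 24)(223 − 4P_{Brew} + 2P_{Aroma}).
∂π/∂P_{Brew} = 319 − 8P_{Brew} + 2P_{Aroma} = 0 ⇒ P_{Brew} = 39.875 + 0.25P_{Aroma}.
Similarly P_{Aroma} = 46.375 + 0.25P_{Brew}.
Substituting the second reaction function into the first: P_{Brew} = 39.875 + 0.25(46.375 + 0.25P_{Brew}), which gives 0.9375P_{Brew} = 1647/32 ⇒ P_{Brew} = 54.9.
Then P_{Aroma} = 46.375 + 0.25·54.9 = 60.1.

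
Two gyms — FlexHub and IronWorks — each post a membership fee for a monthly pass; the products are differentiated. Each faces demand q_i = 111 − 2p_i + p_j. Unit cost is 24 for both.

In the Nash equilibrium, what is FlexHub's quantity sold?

FlexHub's profit: π = (p_{FlexHub} − 24)(111 − 2p_{FlexHub} + p_{IronWorks}).
∂π/∂p_{FlexHub} = 159 − 4p_{FlexHub} + p_{IronWorks} = 0 ⇒ p_{FlexHub} = 39.75 + 0.25p_{IronWorks}.
By symmetry p_{IronWorks} = p_{FlexHub}; substituting into the reaction function, 0.75p_{FlexHub} = 39.75 and p_{FlexHub} = 53.
q_{FlexHub} = 111 − 2·53 + 53 = 58.

58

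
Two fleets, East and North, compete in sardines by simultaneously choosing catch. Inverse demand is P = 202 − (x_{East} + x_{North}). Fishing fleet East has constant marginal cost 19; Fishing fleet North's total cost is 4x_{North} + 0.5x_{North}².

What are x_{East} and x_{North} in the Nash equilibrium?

70.2, 42.6

Fishing fleet East's profit: π = x_{East}(202 − (x_{East} + x_{North})) − 19x_{East}.
∂π/∂x_{East} = 183 − 2x_{East} − x_{North} = 0, so x_{East} = 91.5 − 0.5x_{North}.
For North: ∂π/∂x_{North} = 198 − 3x_{North} − x_{East} = 0 ⇒ x_{North} = 66 − (1/3)x_{East}.
Substituting the second reaction function into the first: x_{East} = 91.5 − 0.5(66 − (1/3)x_{East}), which gives (5/6)x_{East} = 58.5 ⇒ x_{East} = 70.2.
Then x_{North} = 66 − (1/3)·70.2 = 42.6.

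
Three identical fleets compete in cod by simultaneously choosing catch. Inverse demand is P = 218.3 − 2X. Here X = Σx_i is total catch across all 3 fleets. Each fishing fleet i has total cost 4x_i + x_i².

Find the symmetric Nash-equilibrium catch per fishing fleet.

21.43

A representative fishing fleet's profit is π_i = x_i(218.3 − 2X) − 4x_i − x_i², with X = x_i + Σ_{j≠i} x_j.
First-order condition: 214.3 − 6x_i − 2Σ_{j≠i} x_j = 0.
With identical fishing fleets, set every x_j = x: then 214.3 − 6x − 4x = 0, i.e. x = 214.3/10 = 21.43.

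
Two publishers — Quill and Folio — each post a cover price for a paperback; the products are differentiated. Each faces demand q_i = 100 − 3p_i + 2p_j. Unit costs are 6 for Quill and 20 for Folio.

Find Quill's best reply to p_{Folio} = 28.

Quill's profit: π = (p_{Quill} − 6)(100 − 3p_{Quill} + 2p_{Folio}).
∂π/∂p_{Quill} = 118 − 6p_{Quill} + 2p_{Folio} = 0 ⇒ p_{Quill} = 59/3 + (1/3)p_{Folio}.
At p_{Folio} = 28: p_{Quill} = 59/3 + (1/3)·28 = 29.

29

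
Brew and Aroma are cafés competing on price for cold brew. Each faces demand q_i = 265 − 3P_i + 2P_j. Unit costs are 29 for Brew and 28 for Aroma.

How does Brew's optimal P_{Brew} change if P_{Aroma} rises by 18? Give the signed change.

Brew's profit: π = (P_{Brew} − 29)(265 − 3P_{Brew} + 2P_{Aroma}).
∂π/∂P_{Brew} = 352 − 6P_{Brew} + 2P_{Aroma} = 0 ⇒ P_{Brew} = 176/3 + (1/3)P_{Aroma}.
The reaction-function slope is 1/3, so an 18-unit rise in P_{Aroma} moves P_{Brew} by 1/3 × 18 = 6. Brew's best response rises — the actions are strategic complements.

6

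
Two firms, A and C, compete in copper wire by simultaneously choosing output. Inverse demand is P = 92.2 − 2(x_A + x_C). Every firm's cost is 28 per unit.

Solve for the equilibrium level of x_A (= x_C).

10.7

Firm A's profit: π = x_A(92.2 − 2(x_A + x_C)) − 28x_A.
∂π/∂x_A = 64.2 − 4x_A − 2x_C = 0, so x_A = 16.05 − 0.5x_C.
Setting x_A = x_C in the reaction function: x_A = 16.05 − 0.5x_A, so x_A = 16.05 / 1.5 = 10.7.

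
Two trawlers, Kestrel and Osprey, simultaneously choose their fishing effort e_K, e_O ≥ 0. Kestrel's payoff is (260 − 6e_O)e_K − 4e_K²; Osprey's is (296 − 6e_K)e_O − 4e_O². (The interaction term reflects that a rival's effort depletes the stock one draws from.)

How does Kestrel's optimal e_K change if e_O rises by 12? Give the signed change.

-9

Expanding Kestrel's payoff: 260e_K − 6e_Oe_K − 4e_K².
∂π/∂e_K = 260 − 6e_O − 8e_K = 0, so e_K = 32.5 − 0.75e_O.
The reaction-function slope is −0.75, so a 12-unit rise in e_O moves e_K by −0.75 × 12 = −9. Kestrel's best response falls — the actions are strategic substitutes.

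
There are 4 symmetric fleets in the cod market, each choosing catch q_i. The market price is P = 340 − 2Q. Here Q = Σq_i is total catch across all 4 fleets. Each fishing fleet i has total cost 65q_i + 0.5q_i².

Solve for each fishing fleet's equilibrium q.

25

A representative fishing fleet's profit is π_i = q_i(340 − 2Q) − 65q_i − 0.5q_i², with Q = q_i + Σ_{j≠i} q_j.
First-order condition: 275 − 5q_i − 2Σ_{j≠i} q_j = 0.
Imposing symmetry (q_j = q for all j) turns Σ_{j≠i} q_j into 3q, so 275 = 11q and q = 25.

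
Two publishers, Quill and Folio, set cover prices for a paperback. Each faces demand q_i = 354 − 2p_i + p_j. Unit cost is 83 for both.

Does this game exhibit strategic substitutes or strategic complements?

strategic complements

Quill's profit: π = (p_{Quill} − 83)(354 − 2p_{Quill} + p_{Folio}).
∂π/∂p_{Quill} = 520 − 4p_{Quill} + p_{Folio} = 0 ⇒ p_{Quill} = 130 + 0.25p_{Folio}.
The best-response slope dp_{Quill}/dp_{Folio} = 0.25 > 0: the reaction function is upward-sloping, so the choices are strategic complements.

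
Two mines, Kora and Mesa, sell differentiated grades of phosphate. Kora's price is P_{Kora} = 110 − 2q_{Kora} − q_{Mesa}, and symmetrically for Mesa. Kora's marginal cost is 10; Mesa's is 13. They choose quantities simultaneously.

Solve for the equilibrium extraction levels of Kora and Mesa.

Mine Kora's profit: π = q_{Kora}(110 − 2q_{Kora} − q_{Mesa}) − 10q_{Kora}.
∂π/∂q_{Kora} = 100 − 4q_{Kora} − q_{Mesa} = 0 ⇒ q_{Kora} = 25 − 0.25q_{Mesa}.
Similarly q_{Mesa} = 24.25 − 0.25q_{Kora}.
Plugging q_{Mesa} into Kora's best response: q_{Kora} = 25 − 0.25(24.25 − 0.25q_{Kora}) ⇒ 0.9375q_{Kora} = 18.9375, so q_{Kora} = 20.2.
Then q_{Mesa} = 24.25 − 0.25·20.2 = 19.2.

20.2, 19.2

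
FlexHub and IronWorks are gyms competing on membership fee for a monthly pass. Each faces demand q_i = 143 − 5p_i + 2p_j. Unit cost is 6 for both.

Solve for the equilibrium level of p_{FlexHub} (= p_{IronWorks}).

21.625

FlexHub's profit: π = (p_{FlexHub} − 6)(143 − 5p_{FlexHub} + 2p_{IronWorks}).
∂π/∂p_{FlexHub} = 173 − 10p_{FlexHub} + 2p_{IronWorks} = 0 ⇒ p_{FlexHub} = 17.3 + 0.2p_{IronWorks}.
By symmetry p_{IronWorks} = p_{FlexHub}; substituting into the reaction function, 0.8p_{FlexHub} = 17.3 and p_{FlexHub} = 21.625.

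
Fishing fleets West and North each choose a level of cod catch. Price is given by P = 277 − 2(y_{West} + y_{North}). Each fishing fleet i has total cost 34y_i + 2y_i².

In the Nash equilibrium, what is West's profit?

2361.96

Fishing fleet West's profit: π = y_{West}(277 − 2(y_{West} + y_{North})) − 34y_{West} − 2y_{West}².
∂π/∂y_{West} = 243 − 8y_{West} − 2y_{North} = 0, so y_{West} = 30.375 − 0.25y_{North}.
The game is symmetric, so in equilibrium y_{North} = y_{West}: the reaction function gives 1.25y_{West} = 30.375, hence y_{West} = 24.3.
Price P = 277 − 2·48.6 = 179.8.
West's profit: (179.8 − 34)·24.3 − 2(24.3)² = 2361.96.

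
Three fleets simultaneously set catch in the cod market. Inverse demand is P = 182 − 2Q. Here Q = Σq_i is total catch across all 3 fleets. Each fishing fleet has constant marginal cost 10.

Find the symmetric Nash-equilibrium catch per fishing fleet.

A representative fishing fleet's profit is π_i = q_i(182 − 2Q) − 10q_i, with Q = q_i + Σ_{j≠i} q_j.
First-order condition: 172 − 4q_i − 2Σ_{j≠i} q_j = 0.
With identical fishing fleets, set every q_j = q: then 172 − 4q − 4q = 0, i.e. q = 172/8 = 21.5.

21.5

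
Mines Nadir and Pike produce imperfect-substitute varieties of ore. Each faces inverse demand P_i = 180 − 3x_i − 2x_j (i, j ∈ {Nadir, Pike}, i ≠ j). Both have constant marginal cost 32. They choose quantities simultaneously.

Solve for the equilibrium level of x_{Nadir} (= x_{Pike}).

Mine Nadir's profit: π = x_{Nadir}(180 − 3x_{Nadir} − 2x_{Pike}) − 32x_{Nadir}.
∂π/∂x_{Nadir} = 148 − 6x_{Nadir} − 2x_{Pike} = 0 ⇒ x_{Nadir} = 74/3 − (1/3)x_{Pike}.
The game is symmetric, so in equilibrium x_{Pike} = x_{Nadir}: the reaction function gives (4/3)x_{Nadir} = 74/3, hence x_{Nadir} = 18.5.

18.5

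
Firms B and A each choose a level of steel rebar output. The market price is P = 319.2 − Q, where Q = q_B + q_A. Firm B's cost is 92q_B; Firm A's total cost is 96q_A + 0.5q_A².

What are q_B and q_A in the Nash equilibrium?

Firm B's profit: π = q_B(319.2 − (q_B + q_A)) − 92q_B.
∂π/∂q_B = 227.2 − 2q_B − q_A = 0, so q_B = 113.6 − 0.5q_A.
For A: ∂π/∂q_A = 223.2 − 3q_A − q_B = 0 ⇒ q_A = 74.4 − (1/3)q_B.
Substituting the second reaction function into the first: q_B = 113.6 − 0.5(74.4 − (1/3)q_B), which gives (5/6)q_B = 76.4 ⇒ q_B = 91.68.
Then q_A = 74.4 − (1/3)·91.68 = 43.84.

91.68, 43.84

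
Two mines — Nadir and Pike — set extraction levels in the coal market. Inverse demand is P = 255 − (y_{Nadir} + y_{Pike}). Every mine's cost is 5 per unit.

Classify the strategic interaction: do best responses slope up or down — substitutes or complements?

Mine Nadir's profit: π = y_{Nadir}(255 − (y_{Nadir} + y_{Pike})) − 5y_{Nadir}.
∂π/∂y_{Nadir} = 250 − 2y_{Nadir} − y_{Pike} = 0, so y_{Nadir} = 125 − 0.5y_{Pike}.
The best-response slope dy_{Nadir}/dy_{Pike} = −0.5 < 0: the reaction function is downward-sloping, so the choices are strategic substitutes.

strategic substitutes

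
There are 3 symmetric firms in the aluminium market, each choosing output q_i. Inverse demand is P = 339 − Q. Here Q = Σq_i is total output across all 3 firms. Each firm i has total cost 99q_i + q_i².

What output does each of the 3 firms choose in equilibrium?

A representative firm's profit is π_i = q_i(339 − Q) − 99q_i − q_i², with Q = q_i + Σ_{j≠i} q_j.
First-order condition: 240 − 4q_i − Σ_{j≠i} q_j = 0.
Imposing symmetry (q_j = q for all j) turns Σ_{j≠i} q_j into 2q, so 240 = 6q and q = 40.

40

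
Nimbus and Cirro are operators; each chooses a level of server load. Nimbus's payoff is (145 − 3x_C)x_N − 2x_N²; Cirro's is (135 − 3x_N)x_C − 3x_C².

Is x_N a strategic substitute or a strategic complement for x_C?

strategic substitutes

Expanding Nimbus's payoff: 145x_N − 3x_Cx_N − 2x_N².
∂π/∂x_N = 145 − 3x_C − 4x_N = 0, so x_N = 36.25 − 0.75x_C.
The best-response slope dx_N/dx_C = −0.75 < 0: the reaction function is downward-sloping, so the choices are strategic substitutes.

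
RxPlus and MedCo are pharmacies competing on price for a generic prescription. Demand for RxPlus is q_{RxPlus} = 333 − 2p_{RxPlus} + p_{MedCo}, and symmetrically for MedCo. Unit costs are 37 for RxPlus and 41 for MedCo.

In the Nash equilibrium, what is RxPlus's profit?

RxPlus's profit: π = (p_{RxPlus} − 37)(333 − 2p_{RxPlus} + p_{MedCo}).
∂π/∂p_{RxPlus} = 407 − 4p_{RxPlus} + p_{MedCo} = 0 ⇒ p_{RxPlus} = 101.75 + 0.25p_{MedCo}.
Similarly p_{MedCo} = 103.75 + 0.25p_{RxPlus}.
Substituting the second reaction function into the first: p_{RxPlus} = 101.75 + 0.25(103.75 + 0.25p_{RxPlus}), which gives 0.9375p_{RxPlus} = 127.6875 ⇒ p_{RxPlus} = 136.2.
Then p_{MedCo} = 103.75 + 0.25·136.2 = 137.8.
q_{RxPlus} = 333 − 2·136.2 + 137.8 = 198.4.
Profit = (136.2 − 37)·198.4 = 19681.28.

19681.28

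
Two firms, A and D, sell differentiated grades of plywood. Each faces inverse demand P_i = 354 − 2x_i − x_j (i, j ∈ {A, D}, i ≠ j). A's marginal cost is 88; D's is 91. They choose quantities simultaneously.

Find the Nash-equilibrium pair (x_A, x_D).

Firm A's profit: π = x_A(354 − 2x_A − x_D) − 88x_A.
∂π/∂x_A = 266 − 4x_A − x_D = 0 ⇒ x_A = 66.5 − 0.25x_D.
Similarly x_D = 65.75 − 0.25x_A.
Solving the two reaction functions simultaneously: (1 − (−0.25)(−0.25))x_A = 66.5 − 0.25·65.75, so 0.9375x_A = 50.0625 and x_A = 53.4.
Then x_D = 65.75 − 0.25·53.4 = 52.4.

53.4, 52.4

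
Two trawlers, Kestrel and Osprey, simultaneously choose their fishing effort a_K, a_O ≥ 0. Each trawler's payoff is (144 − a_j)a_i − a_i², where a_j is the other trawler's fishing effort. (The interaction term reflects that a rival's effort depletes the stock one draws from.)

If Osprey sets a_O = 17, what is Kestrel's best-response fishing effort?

Kestrel's payoff is (144 − a_O)a_K − a_K².
∂π/∂a_K = 144 − a_O − 2a_K = 0, so a_K = 72 − 0.5a_O.
At a_O = 17: a_K = 72 − 0.5·17 = 63.5.

63.5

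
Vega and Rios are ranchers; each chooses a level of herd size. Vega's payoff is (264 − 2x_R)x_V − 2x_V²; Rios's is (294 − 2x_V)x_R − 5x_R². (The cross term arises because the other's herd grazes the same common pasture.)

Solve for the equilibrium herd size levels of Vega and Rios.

57, 18

Expanding Vega's payoff: 264x_V − 2x_Rx_V − 2x_V².
∂π/∂x_V = 264 − 2x_R − 4x_V = 0, so x_V = 66 − 0.5x_R.
Likewise for Rios: x_R = 29.4 − 0.2x_V.
Substituting the second reaction function into the first: x_V = 66 − 0.5(29.4 − 0.2x_V), which gives 0.9x_V = 51.3 ⇒ x_V = 57.
Then x_R = 29.4 − 0.2·57 = 18.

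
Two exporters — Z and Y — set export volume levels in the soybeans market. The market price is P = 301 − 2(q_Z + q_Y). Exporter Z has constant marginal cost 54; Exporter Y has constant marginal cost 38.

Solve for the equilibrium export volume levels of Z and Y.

38.5, 46.5

Exporter Z's profit: π = q_Z(301 − 2(q_Z + q_Y)) − 54q_Z.
∂π/∂q_Z = 247 − 4q_Z − 2q_Y = 0, so q_Z = 61.75 − 0.5q_Y.
By the same steps for Y: q_Y = 65.75 − 0.5q_Z.
Substituting the second reaction function into the first: q_Z = 61.75 − 0.5(65.75 − 0.5q_Z), which gives 0.75q_Z = 28.875 ⇒ q_Z = 38.5.
Then q_Y = 65.75 − 0.5·38.5 = 46.5.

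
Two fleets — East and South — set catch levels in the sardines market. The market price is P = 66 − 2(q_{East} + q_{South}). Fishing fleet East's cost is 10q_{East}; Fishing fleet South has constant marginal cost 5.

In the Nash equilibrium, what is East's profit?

Fishing fleet East's profit: π = q_{East}(66 − 2(q_{East} + q_{South})) − 10q_{East}.
∂π/∂q_{East} = 56 − 4q_{East} − 2q_{South} = 0, so q_{East} = 14 − 0.5q_{South}.
By the same steps for South: q_{South} = 15.25 − 0.5q_{East}.
Solving the two reaction functions simultaneously: (1 − (−0.5)(−0.5))q_{East} = 14 − 0.5·15.25, so 0.75q_{East} = 6.375 and q_{East} = 8.5.
Then q_{South} = 15.25 − 0.5·8.5 = 11.
Price P = 66 − 2·19.5 = 27.
East's profit: (27 − 10)·8.5 = 144.5.

144.5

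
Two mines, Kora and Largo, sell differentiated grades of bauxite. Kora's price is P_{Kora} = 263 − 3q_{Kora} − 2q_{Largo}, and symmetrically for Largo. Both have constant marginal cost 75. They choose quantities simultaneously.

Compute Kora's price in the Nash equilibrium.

Mine Kora's profit: π = q_{Kora}(263 − 3q_{Kora} − 2q_{Largo}) − 75q_{Kora}.
∂π/∂q_{Kora} = 188 − 6q_{Kora} − 2q_{Largo} = 0 ⇒ q_{Kora} = 94/3 − (1/3)q_{Largo}.
The game is symmetric, so in equilibrium q_{Largo} = q_{Kora}: the reaction function gives (4/3)q_{Kora} = 94/3, hence q_{Kora} = 23.5.
P_{Kora} = 263 − 3·23.5 − 2·23.5 = 145.5.

145.5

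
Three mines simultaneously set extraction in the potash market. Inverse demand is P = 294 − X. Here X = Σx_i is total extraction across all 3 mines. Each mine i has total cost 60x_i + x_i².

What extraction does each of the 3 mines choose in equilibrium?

A representative mine's profit is π_i = x_i(294 − X) − 60x_i − x_i², with X = x_i + Σ_{j≠i} x_j.
First-order condition: 234 − 4x_i − Σ_{j≠i} x_j = 0.
With identical mines, set every x_j = x: then 234 − 4x − 2x = 0, i.e. x = 234/6 = 39.

39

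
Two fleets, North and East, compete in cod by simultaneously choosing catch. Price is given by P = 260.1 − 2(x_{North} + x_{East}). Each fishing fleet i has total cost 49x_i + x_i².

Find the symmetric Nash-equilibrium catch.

Fishing fleet North's profit: π = x_{North}(260.1 − 2(x_{North} + x_{East})) − 49x_{North} − x_{North}².
∂π/∂x_{North} = 211.1 − 6x_{North} − 2x_{East} = 0, so x_{North} = 2111/60 − (1/3)x_{East}.
Setting x_{North} = x_{East} in the reaction function: x_{North} = 2111/60 − (1/3)x_{North}, so x_{North} = (2111/60) / (4/3) = 26.3875.

26.3875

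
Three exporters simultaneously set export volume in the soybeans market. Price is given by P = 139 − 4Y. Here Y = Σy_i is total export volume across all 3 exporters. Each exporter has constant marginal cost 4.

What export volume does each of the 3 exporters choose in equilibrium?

8.4375

A representative exporter's profit is π_i = y_i(139 − 4Y) − 4y_i, with Y = y_i + Σ_{j≠i} y_j.
First-order condition: 135 − 8y_i − 4Σ_{j≠i} y_j = 0.
Imposing symmetry (y_j = y for all j) turns Σ_{j≠i} y_j into 2y, so 135 = 16y and y = 8.4375.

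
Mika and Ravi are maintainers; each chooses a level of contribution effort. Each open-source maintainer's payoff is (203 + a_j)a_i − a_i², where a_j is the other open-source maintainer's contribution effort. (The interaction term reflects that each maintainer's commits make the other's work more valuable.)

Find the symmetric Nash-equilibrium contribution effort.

203

Mika's payoff is (203 + a_R)a_M − a_M².
∂π/∂a_M = 203 + a_R − 2a_M = 0, so a_M = 101.5 + 0.5a_R.
By symmetry a_R = a_M; substituting into the reaction function, 0.5a_M = 101.5 and a_M = 203.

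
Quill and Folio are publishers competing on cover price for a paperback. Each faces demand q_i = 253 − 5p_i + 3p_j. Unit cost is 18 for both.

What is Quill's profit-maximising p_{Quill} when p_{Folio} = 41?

46.6

Quill's profit: π = (p_{Quill} − 18)(253 − 5p_{Quill} + 3p_{Folio}).
∂π/∂p_{Quill} = 343 − 10p_{Quill} + 3p_{Folio} = 0 ⇒ p_{Quill} = 34.3 + 0.3p_{Folio}.
At p_{Folio} = 41: p_{Quill} = 34.3 + 0.3·41 = 46.6.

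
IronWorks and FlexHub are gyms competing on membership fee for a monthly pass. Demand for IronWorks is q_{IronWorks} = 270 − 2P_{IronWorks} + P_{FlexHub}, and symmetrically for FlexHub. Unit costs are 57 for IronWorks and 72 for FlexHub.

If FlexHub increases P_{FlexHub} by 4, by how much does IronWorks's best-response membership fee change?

IronWorks's profit: π = (P_{IronWorks} − 57)(270 − 2P_{IronWorks} + P_{FlexHub}).
∂π/∂P_{IronWorks} = 384 − 4P_{IronWorks} + P_{FlexHub} = 0 ⇒ P_{IronWorks} = 96 + 0.25P_{FlexHub}.
The reaction-function slope is 0.25, so a 4-unit rise in P_{FlexHub} moves P_{IronWorks} by 0.25 × 4 = 1. IronWorks's best response rises — the actions are strategic complements.

1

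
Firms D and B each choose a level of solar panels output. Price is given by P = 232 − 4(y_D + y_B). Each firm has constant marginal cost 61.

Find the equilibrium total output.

28.5

Firm D's profit: π = y_D(232 − 4(y_D + y_B)) − 61y_D.
∂π/∂y_D = 171 − 8y_D − 4y_B = 0, so y_D = 21.375 − 0.5y_B.
By symmetry y_B = y_D; substituting into the reaction function, 1.5y_D = 21.375 and y_D = 14.25.
Total output: 14.25 + 14.25 = 28.5.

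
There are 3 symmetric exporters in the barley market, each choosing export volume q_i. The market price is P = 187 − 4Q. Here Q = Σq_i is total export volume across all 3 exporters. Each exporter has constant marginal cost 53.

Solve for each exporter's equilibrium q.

8.375

A representative exporter's profit is π_i = q_i(187 − 4Q) − 53q_i, with Q = q_i + Σ_{j≠i} q_j.
First-order condition: 134 − 8q_i − 4Σ_{j≠i} q_j = 0.
With identical exporters, set every q_j = q: then 134 − 8q − 8q = 0, i.e. q = 134/16 = 8.375.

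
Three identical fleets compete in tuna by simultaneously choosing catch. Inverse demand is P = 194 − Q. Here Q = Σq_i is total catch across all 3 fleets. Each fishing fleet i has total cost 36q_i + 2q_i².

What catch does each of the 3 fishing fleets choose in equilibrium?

19.75

A representative fishing fleet's profit is π_i = q_i(194 − Q) − 36q_i − 2q_i², with Q = q_i + Σ_{j≠i} q_j.
First-order condition: 158 − 6q_i − Σ_{j≠i} q_j = 0.
With identical fishing fleets, set every q_j = q: then 158 − 6q − 2q = 0, i.e. q = 158/8 = 19.75.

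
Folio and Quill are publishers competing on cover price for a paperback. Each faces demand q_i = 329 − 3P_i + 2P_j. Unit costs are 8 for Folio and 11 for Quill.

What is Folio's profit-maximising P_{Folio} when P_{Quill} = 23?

Folio's profit: π = (P_{Folio} − 8)(329 − 3P_{Folio} + 2P_{Quill}).
∂π/∂P_{Folio} = 353 − 6P_{Folio} + 2P_{Quill} = 0 ⇒ P_{Folio} = 353/6 + (1/3)P_{Quill}.
At P_{Quill} = 23: P_{Folio} = 353/6 + (1/3)·23 = 66.5.

66.5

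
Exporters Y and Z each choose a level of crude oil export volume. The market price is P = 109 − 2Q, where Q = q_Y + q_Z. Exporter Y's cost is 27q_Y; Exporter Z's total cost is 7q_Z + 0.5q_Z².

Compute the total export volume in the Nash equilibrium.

Exporter Y's profit: π = q_Y(109 − 2(q_Y + q_Z)) − 27q_Y.
∂π/∂q_Y = 82 − 4q_Y − 2q_Z = 0, so q_Y = 20.5 − 0.5q_Z.
For Z: ∂π/∂q_Z = 102 − 5q_Z − 2q_Y = 0 ⇒ q_Z = 20.4 − 0.4q_Y.
Substituting the second reaction function into the first: q_Y = 20.5 − 0.5(20.4 − 0.4q_Y), which gives 0.8q_Y = 10.3 ⇒ q_Y = 12.875.
Then q_Z = 20.4 − 0.4·12.875 = 15.25.
Total export volume: 12.875 + 15.25 = 28.125.

28.125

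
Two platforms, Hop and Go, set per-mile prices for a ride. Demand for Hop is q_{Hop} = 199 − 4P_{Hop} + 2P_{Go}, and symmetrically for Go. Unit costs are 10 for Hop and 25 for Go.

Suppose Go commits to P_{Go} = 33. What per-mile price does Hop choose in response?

Hop's profit: π = (P_{Hop} − 10)(199 − 4P_{Hop} + 2P_{Go}).
∂π/∂P_{Hop} = 239 − 8P_{Hop} + 2P_{Go} = 0 ⇒ P_{Hop} = 29.875 + 0.25P_{Go}.
At P_{Go} = 33: P_{Hop} = 29.875 + 0.25·33 = 38.125.

38.125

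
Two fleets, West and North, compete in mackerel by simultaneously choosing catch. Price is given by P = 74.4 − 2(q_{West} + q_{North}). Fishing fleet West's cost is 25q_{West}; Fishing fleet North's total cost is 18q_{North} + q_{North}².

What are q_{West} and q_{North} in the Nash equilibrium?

9.18, 6.34

Fishing fleet West's profit: π = q_{West}(74.4 − 2(q_{West} + q_{North})) − 25q_{West}.
∂π/∂q_{West} = 49.4 − 4q_{West} − 2q_{North} = 0, so q_{West} = 12.35 − 0.5q_{North}.
For North: ∂π/∂q_{North} = 56.4 − 6q_{North} − 2q_{West} = 0 ⇒ q_{North} = 9.4 − (1/3)q_{West}.
Plugging q_{North} into West's best response: q_{West} = 12.35 − 0.5(9.4 − (1/3)q_{West}) ⇒ (5/6)q_{West} = 7.65, so q_{West} = 9.18.
Then q_{North} = 9.4 − (1/3)·9.18 = 6.34.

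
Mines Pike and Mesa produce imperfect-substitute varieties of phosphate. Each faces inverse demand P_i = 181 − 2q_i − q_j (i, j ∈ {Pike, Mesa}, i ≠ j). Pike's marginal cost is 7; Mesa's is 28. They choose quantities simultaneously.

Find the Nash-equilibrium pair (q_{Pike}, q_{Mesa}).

36.2, 29.2

Mine Pike's profit: π = q_{Pike}(181 − 2q_{Pike} − q_{Mesa}) − 7q_{Pike}.
∂π/∂q_{Pike} = 174 − 4q_{Pike} − q_{Mesa} = 0 ⇒ q_{Pike} = 43.5 − 0.25q_{Mesa}.
Similarly q_{Mesa} = 38.25 − 0.25q_{Pike}.
Solving the two reaction functions simultaneously: (1 − (−0.25)(−0.25))q_{Pike} = 43.5 − 0.25·38.25, so 0.9375q_{Pike} = 33.9375 and q_{Pike} = 36.2.
Then q_{Mesa} = 38.25 − 0.25·36.2 = 29.2.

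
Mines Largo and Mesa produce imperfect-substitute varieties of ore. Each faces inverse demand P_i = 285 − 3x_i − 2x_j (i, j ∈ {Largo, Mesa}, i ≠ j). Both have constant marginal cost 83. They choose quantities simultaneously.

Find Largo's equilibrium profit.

1912.6875

Mine Largo's profit: π = x_{Largo}(285 − 3x_{Largo} − 2x_{Mesa}) − 83x_{Largo}.
∂π/∂x_{Largo} = 202 − 6x_{Largo} − 2x_{Mesa} = 0 ⇒ x_{Largo} = 101/3 − (1/3)x_{Mesa}.
Setting x_{Largo} = x_{Mesa} in the reaction function: x_{Largo} = 101/3 − (1/3)x_{Largo}, so x_{Largo} = (101/3) / (4/3) = 25.25.
P_{Largo} = 285 − 3·25.25 − 2·25.25 = 158.75.
Profit = (158.75 − 83)·25.25 = 1912.6875.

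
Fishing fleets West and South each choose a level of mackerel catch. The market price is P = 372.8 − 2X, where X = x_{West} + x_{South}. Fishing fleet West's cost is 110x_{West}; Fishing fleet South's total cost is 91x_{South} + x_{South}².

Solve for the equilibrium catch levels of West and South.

Fishing fleet West's profit: π = x_{West}(372.8 − 2(x_{West} + x_{South})) − 110x_{West}.
∂π/∂x_{West} = 262.8 − 4x_{West} − 2x_{South} = 0, so x_{West} = 65.7 − 0.5x_{South}.
For South: ∂π/∂x_{South} = 281.8 − 6x_{South} − 2x_{West} = 0 ⇒ x_{South} = 1409/30 − (1/3)x_{West}.
Substituting the second reaction function into the first: x_{West} = 65.7 − 0.5(1409/30 − (1/3)x_{West}), which gives (5/6)x_{West} = 2533/60 ⇒ x_{West} = 50.66.
Then x_{South} = 1409/30 − (1/3)·50.66 = 30.08.

50.66, 30.08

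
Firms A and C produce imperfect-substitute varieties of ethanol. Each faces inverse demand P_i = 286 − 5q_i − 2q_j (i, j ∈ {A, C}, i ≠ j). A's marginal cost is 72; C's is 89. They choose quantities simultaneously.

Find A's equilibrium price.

162.9375

Firm A's profit: π = q_A(286 − 5q_A − 2q_C) − 72q_A.
∂π/∂q_A = 214 − 10q_A − 2q_C = 0 ⇒ q_A = 21.4 − 0.2q_C.
Similarly q_C = 19.7 − 0.2q_A.
Plugging q_C into A's best response: q_A = 21.4 − 0.2(19.7 − 0.2q_A) ⇒ 0.96q_A = 17.46, so q_A = 18.1875.
Then q_C = 19.7 − 0.2·18.1875 = 16.0625.
P_A = 286 − 5·18.1875 − 2·16.0625 = 162.9375.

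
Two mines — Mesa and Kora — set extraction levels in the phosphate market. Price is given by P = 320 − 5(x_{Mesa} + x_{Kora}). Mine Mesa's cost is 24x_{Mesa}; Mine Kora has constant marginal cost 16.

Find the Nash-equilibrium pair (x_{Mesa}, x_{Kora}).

Mine Mesa's profit: π = x_{Mesa}(320 − 5(x_{Mesa} + x_{Kora})) − 24x_{Mesa}.
∂π/∂x_{Mesa} = 296 − 10x_{Mesa} − 5x_{Kora} = 0, so x_{Mesa} = 29.6 − 0.5x_{Kora}.
By the same steps for Kora: x_{Kora} = 30.4 − 0.5x_{Mesa}.
Plugging x_{Kora} into Mesa's best response: x_{Mesa} = 29.6 − 0.5(30.4 − 0.5x_{Mesa}) ⇒ 0.75x_{Mesa} = 14.4, so x_{Mesa} = 19.2.
Then x_{Kora} = 30.4 − 0.5·19.2 = 20.8.

19.2, 20.8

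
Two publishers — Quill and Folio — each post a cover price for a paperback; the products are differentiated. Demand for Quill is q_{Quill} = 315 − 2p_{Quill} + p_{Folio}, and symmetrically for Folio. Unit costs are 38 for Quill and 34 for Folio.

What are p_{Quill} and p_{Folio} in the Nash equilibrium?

129.8, 128.2

Quill's profit: π = (p_{Quill} − 38)(315 − 2p_{Quill} + p_{Folio}).
∂π/∂p_{Quill} = 391 − 4p_{Quill} + p_{Folio} = 0 ⇒ p_{Quill} = 97.75 + 0.25p_{Folio}.
Similarly p_{Folio} = 95.75 + 0.25p_{Quill}.
Plugging p_{Folio} into Quill's best response: p_{Quill} = 97.75 + 0.25(95.75 + 0.25p_{Quill}) ⇒ 0.9375p_{Quill} = 121.6875, so p_{Quill} = 129.8.
Then p_{Folio} = 95.75 + 0.25·129.8 = 128.2.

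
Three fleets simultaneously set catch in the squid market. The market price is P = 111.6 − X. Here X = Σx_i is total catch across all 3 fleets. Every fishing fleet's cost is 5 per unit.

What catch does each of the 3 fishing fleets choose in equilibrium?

26.65

A representative fishing fleet's profit is π_i = x_i(111.6 − X) − 5x_i, with X = x_i + Σ_{j≠i} x_j.
First-order condition: 106.6 − 2x_i − Σ_{j≠i} x_j = 0.
Imposing symmetry (x_j = x for all j) turns Σ_{j≠i} x_j into 2x, so 106.6 = 4x and x = 26.65.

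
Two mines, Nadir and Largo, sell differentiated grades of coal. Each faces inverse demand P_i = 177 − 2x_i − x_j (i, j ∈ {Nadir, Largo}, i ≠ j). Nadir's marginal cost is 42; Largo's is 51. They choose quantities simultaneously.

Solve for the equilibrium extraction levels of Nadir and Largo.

27.6, 24.6

Mine Nadir's profit: π = x_{Nadir}(177 − 2x_{Nadir} − x_{Largo}) − 42x_{Nadir}.
∂π/∂x_{Nadir} = 135 − 4x_{Nadir} − x_{Largo} = 0 ⇒ x_{Nadir} = 33.75 − 0.25x_{Largo}.
Similarly x_{Largo} = 31.5 − 0.25x_{Nadir}.
Substituting the second reaction function into the first: x_{Nadir} = 33.75 − 0.25(31.5 − 0.25x_{Nadir}), which gives 0.9375x_{Nadir} = 25.875 ⇒ x_{Nadir} = 27.6.
Then x_{Largo} = 31.5 − 0.25·27.6 = 24.6.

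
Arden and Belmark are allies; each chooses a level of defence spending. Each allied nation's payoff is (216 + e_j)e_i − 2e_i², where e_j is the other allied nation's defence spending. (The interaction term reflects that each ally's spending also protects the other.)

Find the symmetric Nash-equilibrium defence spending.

72

Arden's payoff is (216 + e_B)e_A − 2e_A².
∂π/∂e_A = 216 + e_B − 4e_A = 0, so e_A = 54 + 0.25e_B.
The game is symmetric, so in equilibrium e_B = e_A: the reaction function gives 0.75e_A = 54, hence e_A = 72.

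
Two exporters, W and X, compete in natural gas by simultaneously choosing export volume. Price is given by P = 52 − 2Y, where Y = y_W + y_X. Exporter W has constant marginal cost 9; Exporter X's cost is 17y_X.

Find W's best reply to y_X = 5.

Exporter W's profit: π = y_W(52 − 2(y_W + y_X)) − 9y_W.
∂π/∂y_W = 43 − 4y_W − 2y_X = 0, so y_W = 10.75 − 0.5y_X.
At y_X = 5: y_W = 10.75 − 0.5·5 = 8.25.

8.25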